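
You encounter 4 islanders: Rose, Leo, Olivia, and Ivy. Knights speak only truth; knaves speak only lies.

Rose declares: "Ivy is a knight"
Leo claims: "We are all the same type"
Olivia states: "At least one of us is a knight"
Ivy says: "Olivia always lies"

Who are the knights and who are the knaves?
Rose is a knave.
Leo is a knave.
Olivia is a knight.
Ivy is a knave.

Verification:
- Rose (knave) says "Ivy is a knight" - this is FALSE (a lie) because Ivy is a knave.
- Leo (knave) says "We are all the same type" - this is FALSE (a lie) because Olivia is a knight and Rose, Leo, and Ivy are knaves.
- Olivia (knight) says "At least one of us is a knight" - this is TRUE because Olivia is a knight.
- Ivy (knave) says "Olivia always lies" - this is FALSE (a lie) because Olivia is a knight.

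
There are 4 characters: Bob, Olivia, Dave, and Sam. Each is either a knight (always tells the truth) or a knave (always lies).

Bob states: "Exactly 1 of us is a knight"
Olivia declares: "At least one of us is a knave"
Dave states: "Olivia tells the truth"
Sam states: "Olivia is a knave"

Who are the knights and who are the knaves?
Bob is a knave.
Olivia is a knight.
Dave is a knight.
Sam is a knave.

Verification:
- Bob (knave) says "Exactly 1 of us is a knight" - this is FALSE (a lie) because there are 2 knights.
- Olivia (knight) says "At least one of us is a knave" - this is TRUE because Bob and Sam are knaves.
- Dave (knight) says "Olivia tells the truth" - this is TRUE because Olivia is a knight.
- Sam (knave) says "Olivia is a knave" - this is FALSE (a lie) because Olivia is a knight.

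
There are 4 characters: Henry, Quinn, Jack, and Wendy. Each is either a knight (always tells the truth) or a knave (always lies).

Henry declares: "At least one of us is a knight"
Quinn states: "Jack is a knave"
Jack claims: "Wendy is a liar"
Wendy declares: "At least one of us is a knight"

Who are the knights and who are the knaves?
Henry is a knight.
Quinn is a knight.
Jack is a knave.
Wendy is a knight.

Verification:
- Henry (knight) says "At least one of us is a knight" - this is TRUE because Henry, Quinn, and Wendy are knights.
- Quinn (knight) says "Jack is a knave" - this is TRUE because Jack is a knave.
- Jack (knave) says "Wendy is a liar" - this is FALSE (a lie) because Wendy is a knight.
- Wendy (knight) says "At least one of us is a knight" - this is TRUE because Henry, Quinn, and Wendy are knights.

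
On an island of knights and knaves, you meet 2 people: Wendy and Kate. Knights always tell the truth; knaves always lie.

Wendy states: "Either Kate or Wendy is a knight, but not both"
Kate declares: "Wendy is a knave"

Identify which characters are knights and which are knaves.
Wendy is a knight.
Kate is a knave.

Verification:
- Wendy (knight) says "Either Kate or Wendy is a knight, but not both" - this is TRUE because Kate is a knave and Wendy is a knight.
- Kate (knave) says "Wendy is a knave" - this is FALSE (a lie) because Wendy is a knight.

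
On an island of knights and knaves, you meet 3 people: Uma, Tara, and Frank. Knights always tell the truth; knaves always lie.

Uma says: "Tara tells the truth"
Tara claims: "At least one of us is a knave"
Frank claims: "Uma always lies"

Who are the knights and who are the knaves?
Uma is a knight.
Tara is a knight.
Frank is a knave.

Verification:
- Uma (knight) says "Tara tells the truth" - this is TRUE because Tara is a knight.
- Tara (knight) says "At least one of us is a knave" - this is TRUE because Frank is a knave.
- Frank (knave) says "Uma always lies" - this is FALSE (a lie) because Uma is a knight.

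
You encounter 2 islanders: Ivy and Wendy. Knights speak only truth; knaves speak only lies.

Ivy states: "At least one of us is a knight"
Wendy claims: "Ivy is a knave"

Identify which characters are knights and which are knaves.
Ivy is a knight.
Wendy is a knave.

Verification:
- Ivy (knight) says "At least one of us is a knight" - this is TRUE because Ivy is a knight.
- Wendy (knave) says "Ivy is a knave" - this is FALSE (a lie) because Ivy is a knight.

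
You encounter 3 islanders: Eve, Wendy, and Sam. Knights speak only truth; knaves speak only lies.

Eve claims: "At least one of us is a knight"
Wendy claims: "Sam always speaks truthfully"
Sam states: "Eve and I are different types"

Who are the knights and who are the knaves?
Eve is a knave.
Wendy is a knave.
Sam is a knave.

Verification:
- Eve (knave) says "At least one of us is a knight" - this is FALSE (a lie) because no one is a knight.
- Wendy (knave) says "Sam always speaks truthfully" - this is FALSE (a lie) because Sam is a knave.
- Sam (knave) says "Eve and I are different types" - this is FALSE (a lie) because Sam is a knave and Eve is a knave.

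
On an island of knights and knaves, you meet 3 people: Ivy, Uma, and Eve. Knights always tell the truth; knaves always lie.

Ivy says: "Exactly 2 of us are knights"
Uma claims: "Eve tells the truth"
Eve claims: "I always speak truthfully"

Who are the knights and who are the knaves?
Ivy is a knave.
Uma is a knave.
Eve is a knave.

Verification:
- Ivy (knave) says "Exactly 2 of us are knights" - this is FALSE (a lie) because there are 0 knights.
- Uma (knave) says "Eve tells the truth" - this is FALSE (a lie) because Eve is a knave.
- Eve (knave) says "I always speak truthfully" - this is FALSE (a lie) because Eve is a knave.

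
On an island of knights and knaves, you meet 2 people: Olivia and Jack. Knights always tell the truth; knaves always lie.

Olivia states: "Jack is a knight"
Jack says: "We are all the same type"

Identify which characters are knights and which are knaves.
Olivia is a knight.
Jack is a knight.

Verification:
- Olivia (knight) says "Jack is a knight" - this is TRUE because Jack is a knight.
- Jack (knight) says "We are all the same type" - this is TRUE because Olivia and Jack are knights.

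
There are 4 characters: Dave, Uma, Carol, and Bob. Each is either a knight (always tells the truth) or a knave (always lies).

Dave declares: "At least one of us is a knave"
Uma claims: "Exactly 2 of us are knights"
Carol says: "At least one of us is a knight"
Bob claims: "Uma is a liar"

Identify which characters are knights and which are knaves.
Dave is a knight.
Uma is a knave.
Carol is a knight.
Bob is a knight.

Verification:
- Dave (knight) says "At least one of us is a knave" - this is TRUE because Uma is a knave.
- Uma (knave) says "Exactly 2 of us are knights" - this is FALSE (a lie) because there are 3 knights.
- Carol (knight) says "At least one of us is a knight" - this is TRUE because Dave, Carol, and Bob are knights.
- Bob (knight) says "Uma is a liar" - this is TRUE because Uma is a knave.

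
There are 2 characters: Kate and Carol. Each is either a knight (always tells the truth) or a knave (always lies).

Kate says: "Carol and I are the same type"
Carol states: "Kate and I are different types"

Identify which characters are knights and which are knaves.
Kate is a knave.
Carol is a knight.

Verification:
- Kate (knave) says "Carol and I are the same type" - this is FALSE (a lie) because Kate is a knave and Carol is a knight.
- Carol (knight) says "Kate and I are different types" - this is TRUE because Carol is a knight and Kate is a knave.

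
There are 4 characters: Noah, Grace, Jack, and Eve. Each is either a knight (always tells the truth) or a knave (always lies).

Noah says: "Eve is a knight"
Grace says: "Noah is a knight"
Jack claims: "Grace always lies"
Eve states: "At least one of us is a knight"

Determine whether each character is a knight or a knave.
Noah is a knight.
Grace is a knight.
Jack is a knave.
Eve is a knight.

Verification:
- Noah (knight) says "Eve is a knight" - this is TRUE because Eve is a knight.
- Grace (knight) says "Noah is a knight" - this is TRUE because Noah is a knight.
- Jack (knave) says "Grace always lies" - this is FALSE (a lie) because Grace is a knight.
- Eve (knight) says "At least one of us is a knight" - this is TRUE because Noah, Grace, and Eve are knights.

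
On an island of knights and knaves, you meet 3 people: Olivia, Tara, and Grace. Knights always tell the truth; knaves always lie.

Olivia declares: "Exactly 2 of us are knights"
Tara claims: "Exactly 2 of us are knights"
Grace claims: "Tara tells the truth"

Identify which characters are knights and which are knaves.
Olivia is a knave.
Tara is a knave.
Grace is a knave.

Verification:
- Olivia (knave) says "Exactly 2 of us are knights" - this is FALSE (a lie) because there are 0 knights.
- Tara (knave) says "Exactly 2 of us are knights" - this is FALSE (a lie) because there are 0 knights.
- Grace (knave) says "Tara tells the truth" - this is FALSE (a lie) because Tara is a knave.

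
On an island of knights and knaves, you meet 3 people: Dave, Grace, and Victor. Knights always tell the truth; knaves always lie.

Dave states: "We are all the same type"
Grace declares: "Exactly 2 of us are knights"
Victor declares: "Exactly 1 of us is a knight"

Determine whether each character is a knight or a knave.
Dave is a knave.
Grace is a knave.
Victor is a knight.

Verification:
- Dave (knave) says "We are all the same type" - this is FALSE (a lie) because Victor is a knight and Dave and Grace are knaves.
- Grace (knave) says "Exactly 2 of us are knights" - this is FALSE (a lie) because there are 1 knights.
- Victor (knight) says "Exactly 1 of us is a knight" - this is TRUE because there are 1 knights.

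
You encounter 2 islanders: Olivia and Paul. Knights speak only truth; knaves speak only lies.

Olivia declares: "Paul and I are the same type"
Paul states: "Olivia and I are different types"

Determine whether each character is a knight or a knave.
Olivia is a knave.
Paul is a knight.

Verification:
- Olivia (knave) says "Paul and I are the same type" - this is FALSE (a lie) because Olivia is a knave and Paul is a knight.
- Paul (knight) says "Olivia and I are different types" - this is TRUE because Paul is a knight and Olivia is a knave.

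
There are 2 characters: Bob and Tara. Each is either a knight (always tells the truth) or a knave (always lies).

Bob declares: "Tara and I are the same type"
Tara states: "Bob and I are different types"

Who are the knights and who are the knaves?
Bob is a knave.
Tara is a knight.

Verification:
- Bob (knave) says "Tara and I are the same type" - this is FALSE (a lie) because Bob is a knave and Tara is a knight.
- Tara (knight) says "Bob and I are different types" - this is TRUE because Tara is a knight and Bob is a knave.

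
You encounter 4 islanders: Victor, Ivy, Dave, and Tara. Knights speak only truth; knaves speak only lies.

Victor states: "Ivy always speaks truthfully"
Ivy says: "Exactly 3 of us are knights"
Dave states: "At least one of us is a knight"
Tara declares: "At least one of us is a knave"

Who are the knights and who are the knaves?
Victor is a knave.
Ivy is a knave.
Dave is a knight.
Tara is a knight.

Verification:
- Victor (knave) says "Ivy always speaks truthfully" - this is FALSE (a lie) because Ivy is a knave.
- Ivy (knave) says "Exactly 3 of us are knights" - this is FALSE (a lie) because there are 2 knights.
- Dave (knight) says "At least one of us is a knight" - this is TRUE because Dave and Tara are knights.
- Tara (knight) says "At least one of us is a knave" - this is TRUE because Victor and Ivy are knaves.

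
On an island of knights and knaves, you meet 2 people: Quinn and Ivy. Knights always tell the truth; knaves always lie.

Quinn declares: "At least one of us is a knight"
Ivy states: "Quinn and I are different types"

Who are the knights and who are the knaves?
Quinn is a knave.
Ivy is a knave.

Verification:
- Quinn (knave) says "At least one of us is a knight" - this is FALSE (a lie) because no one is a knight.
- Ivy (knave) says "Quinn and I are different types" - this is FALSE (a lie) because Ivy is a knave and Quinn is a knave.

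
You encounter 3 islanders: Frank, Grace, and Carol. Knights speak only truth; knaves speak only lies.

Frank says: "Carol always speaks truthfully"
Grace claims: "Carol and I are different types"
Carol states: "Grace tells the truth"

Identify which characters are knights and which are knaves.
Frank is a knave.
Grace is a knave.
Carol is a knave.

Verification:
- Frank (knave) says "Carol always speaks truthfully" - this is FALSE (a lie) because Carol is a knave.
- Grace (knave) says "Carol and I are different types" - this is FALSE (a lie) because Grace is a knave and Carol is a knave.
- Carol (knave) says "Grace tells the truth" - this is FALSE (a lie) because Grace is a knave.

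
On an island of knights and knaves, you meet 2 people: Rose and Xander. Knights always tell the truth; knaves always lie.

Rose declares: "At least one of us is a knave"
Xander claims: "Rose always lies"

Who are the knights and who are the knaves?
Rose is a knight.
Xander is a knave.

Verification:
- Rose (knight) says "At least one of us is a knave" - this is TRUE because Xander is a knave.
- Xander (knave) says "Rose always lies" - this is FALSE (a lie) because Rose is a knight.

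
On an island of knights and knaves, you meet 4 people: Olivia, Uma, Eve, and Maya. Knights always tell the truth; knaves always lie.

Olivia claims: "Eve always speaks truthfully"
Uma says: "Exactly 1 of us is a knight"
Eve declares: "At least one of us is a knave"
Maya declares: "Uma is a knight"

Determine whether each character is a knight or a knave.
Olivia is a knight.
Uma is a knave.
Eve is a knight.
Maya is a knave.

Verification:
- Olivia (knight) says "Eve always speaks truthfully" - this is TRUE because Eve is a knight.
- Uma (knave) says "Exactly 1 of us is a knight" - this is FALSE (a lie) because there are 2 knights.
- Eve (knight) says "At least one of us is a knave" - this is TRUE because Uma and Maya are knaves.
- Maya (knave) says "Uma is a knight" - this is FALSE (a lie) because Uma is a knave.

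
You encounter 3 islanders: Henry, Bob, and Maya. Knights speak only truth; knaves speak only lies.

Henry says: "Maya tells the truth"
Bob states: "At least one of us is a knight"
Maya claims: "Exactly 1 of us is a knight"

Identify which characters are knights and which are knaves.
Henry is a knave.
Bob is a knave.
Maya is a knave.

Verification:
- Henry (knave) says "Maya tells the truth" - this is FALSE (a lie) because Maya is a knave.
- Bob (knave) says "At least one of us is a knight" - this is FALSE (a lie) because no one is a knight.
- Maya (knave) says "Exactly 1 of us is a knight" - this is FALSE (a lie) because there are 0 knights.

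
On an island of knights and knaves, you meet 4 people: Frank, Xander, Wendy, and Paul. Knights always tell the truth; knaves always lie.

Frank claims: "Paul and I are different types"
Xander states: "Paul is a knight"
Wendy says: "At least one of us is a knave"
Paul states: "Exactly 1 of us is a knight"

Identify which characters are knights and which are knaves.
Frank is a knight.
Xander is a knave.
Wendy is a knight.
Paul is a knave.

Verification:
- Frank (knight) says "Paul and I are different types" - this is TRUE because Frank is a knight and Paul is a knave.
- Xander (knave) says "Paul is a knight" - this is FALSE (a lie) because Paul is a knave.
- Wendy (knight) says "At least one of us is a knave" - this is TRUE because Xander and Paul are knaves.
- Paul (knave) says "Exactly 1 of us is a knight" - this is FALSE (a lie) because there are 2 knights.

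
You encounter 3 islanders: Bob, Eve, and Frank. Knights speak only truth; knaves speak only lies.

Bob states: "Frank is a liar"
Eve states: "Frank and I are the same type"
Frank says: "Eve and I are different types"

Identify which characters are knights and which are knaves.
Bob is a knave.
Eve is a knave.
Frank is a knight.

Verification:
- Bob (knave) says "Frank is a liar" - this is FALSE (a lie) because Frank is a knight.
- Eve (knave) says "Frank and I are the same type" - this is FALSE (a lie) because Eve is a knave and Frank is a knight.
- Frank (knight) says "Eve and I are different types" - this is TRUE because Frank is a knight and Eve is a knave.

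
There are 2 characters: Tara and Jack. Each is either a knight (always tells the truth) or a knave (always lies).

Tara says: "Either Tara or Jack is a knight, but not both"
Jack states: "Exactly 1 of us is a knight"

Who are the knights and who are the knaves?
Tara is a knave.
Jack is a knave.

Verification:
- Tara (knave) says "Either Tara or Jack is a knight, but not both" - this is FALSE (a lie) because Tara is a knave and Jack is a knave.
- Jack (knave) says "Exactly 1 of us is a knight" - this is FALSE (a lie) because there are 0 knights.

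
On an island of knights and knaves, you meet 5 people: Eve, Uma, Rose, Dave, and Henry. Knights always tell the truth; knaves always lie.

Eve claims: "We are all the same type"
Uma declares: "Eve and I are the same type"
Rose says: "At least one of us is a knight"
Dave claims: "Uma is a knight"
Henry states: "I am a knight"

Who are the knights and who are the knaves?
Eve is a knight.
Uma is a knight.
Rose is a knight.
Dave is a knight.
Henry is a knight.

Verification:
- Eve (knight) says "We are all the same type" - this is TRUE because Eve, Uma, Rose, Dave, and Henry are knights.
- Uma (knight) says "Eve and I are the same type" - this is TRUE because Uma is a knight and Eve is a knight.
- Rose (knight) says "At least one of us is a knight" - this is TRUE because Eve, Uma, Rose, Dave, and Henry are knights.
- Dave (knight) says "Uma is a knight" - this is TRUE because Uma is a knight.
- Henry (knight) says "I am a knight" - this is TRUE because Henry is a knight.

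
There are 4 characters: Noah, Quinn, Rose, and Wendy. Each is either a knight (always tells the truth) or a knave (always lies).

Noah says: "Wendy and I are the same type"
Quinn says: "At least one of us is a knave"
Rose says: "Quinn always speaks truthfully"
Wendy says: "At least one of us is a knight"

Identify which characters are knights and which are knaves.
Noah is a knave.
Quinn is a knight.
Rose is a knight.
Wendy is a knight.

Verification:
- Noah (knave) says "Wendy and I are the same type" - this is FALSE (a lie) because Noah is a knave and Wendy is a knight.
- Quinn (knight) says "At least one of us is a knave" - this is TRUE because Noah is a knave.
- Rose (knight) says "Quinn always speaks truthfully" - this is TRUE because Quinn is a knight.
- Wendy (knight) says "At least one of us is a knight" - this is TRUE because Quinn, Rose, and Wendy are knights.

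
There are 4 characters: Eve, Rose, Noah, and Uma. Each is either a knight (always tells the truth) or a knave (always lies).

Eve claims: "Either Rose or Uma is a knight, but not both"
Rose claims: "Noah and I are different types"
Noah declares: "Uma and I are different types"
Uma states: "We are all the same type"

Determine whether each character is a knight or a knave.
Eve is a knight.
Rose is a knight.
Noah is a knave.
Uma is a knave.

Verification:
- Eve (knight) says "Either Rose or Uma is a knight, but not both" - this is TRUE because Rose is a knight and Uma is a knave.
- Rose (knight) says "Noah and I are different types" - this is TRUE because Rose is a knight and Noah is a knave.
- Noah (knave) says "Uma and I are different types" - this is FALSE (a lie) because Noah is a knave and Uma is a knave.
- Uma (knave) says "We are all the same type" - this is FALSE (a lie) because Eve and Rose are knights and Noah and Uma are knaves.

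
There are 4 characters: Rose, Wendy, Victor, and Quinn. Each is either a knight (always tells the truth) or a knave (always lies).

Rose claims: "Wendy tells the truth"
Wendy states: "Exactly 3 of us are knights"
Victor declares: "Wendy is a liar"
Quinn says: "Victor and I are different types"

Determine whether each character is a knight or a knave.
Rose is a knight.
Wendy is a knight.
Victor is a knave.
Quinn is a knight.

Verification:
- Rose (knight) says "Wendy tells the truth" - this is TRUE because Wendy is a knight.
- Wendy (knight) says "Exactly 3 of us are knights" - this is TRUE because there are 3 knights.
- Victor (knave) says "Wendy is a liar" - this is FALSE (a lie) because Wendy is a knight.
- Quinn (knight) says "Victor and I are different types" - this is TRUE because Quinn is a knight and Victor is a knave.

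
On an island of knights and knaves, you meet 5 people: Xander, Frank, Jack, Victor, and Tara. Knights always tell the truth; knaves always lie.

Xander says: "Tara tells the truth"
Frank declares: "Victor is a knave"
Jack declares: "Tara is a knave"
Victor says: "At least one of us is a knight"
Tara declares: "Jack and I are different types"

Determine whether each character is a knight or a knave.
Xander is a knight.
Frank is a knave.
Jack is a knave.
Victor is a knight.
Tara is a knight.

Verification:
- Xander (knight) says "Tara tells the truth" - this is TRUE because Tara is a knight.
- Frank (knave) says "Victor is a knave" - this is FALSE (a lie) because Victor is a knight.
- Jack (knave) says "Tara is a knave" - this is FALSE (a lie) because Tara is a knight.
- Victor (knight) says "At least one of us is a knight" - this is TRUE because Xander, Victor, and Tara are knights.
- Tara (knight) says "Jack and I are different types" - this is TRUE because Tara is a knight and Jack is a knave.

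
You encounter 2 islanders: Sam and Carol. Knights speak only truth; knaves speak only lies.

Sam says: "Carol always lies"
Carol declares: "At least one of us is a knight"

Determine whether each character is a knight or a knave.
Sam is a knave.
Carol is a knight.

Verification:
- Sam (knave) says "Carol always lies" - this is FALSE (a lie) because Carol is a knight.
- Carol (knight) says "At least one of us is a knight" - this is TRUE because Carol is a knight.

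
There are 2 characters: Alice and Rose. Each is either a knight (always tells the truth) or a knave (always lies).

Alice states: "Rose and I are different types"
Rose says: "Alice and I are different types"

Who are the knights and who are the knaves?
Alice is a knave.
Rose is a knave.

Verification:
- Alice (knave) says "Rose and I are different types" - this is FALSE (a lie) because Alice is a knave and Rose is a knave.
- Rose (knave) says "Alice and I are different types" - this is FALSE (a lie) because Rose is a knave and Alice is a knave.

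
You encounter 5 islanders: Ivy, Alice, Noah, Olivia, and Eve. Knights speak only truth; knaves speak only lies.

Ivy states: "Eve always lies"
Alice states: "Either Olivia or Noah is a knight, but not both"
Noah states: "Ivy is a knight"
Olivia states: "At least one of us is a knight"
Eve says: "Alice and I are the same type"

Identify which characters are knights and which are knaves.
Ivy is a knave.
Alice is a knight.
Noah is a knave.
Olivia is a knight.
Eve is a knight.

Verification:
- Ivy (knave) says "Eve always lies" - this is FALSE (a lie) because Eve is a knight.
- Alice (knight) says "Either Olivia or Noah is a knight, but not both" - this is TRUE because Olivia is a knight and Noah is a knave.
- Noah (knave) says "Ivy is a knight" - this is FALSE (a lie) because Ivy is a knave.
- Olivia (knight) says "At least one of us is a knight" - this is TRUE because Alice, Olivia, and Eve are knights.
- Eve (knight) says "Alice and I are the same type" - this is TRUE because Eve is a knight and Alice is a knight.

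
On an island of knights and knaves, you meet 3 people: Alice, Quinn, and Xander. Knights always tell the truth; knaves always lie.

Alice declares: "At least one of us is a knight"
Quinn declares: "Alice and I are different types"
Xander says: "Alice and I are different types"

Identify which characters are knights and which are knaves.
Alice is a knave.
Quinn is a knave.
Xander is a knave.

Verification:
- Alice (knave) says "At least one of us is a knight" - this is FALSE (a lie) because no one is a knight.
- Quinn (knave) says "Alice and I are different types" - this is FALSE (a lie) because Quinn is a knave and Alice is a knave.
- Xander (knave) says "Alice and I are different types" - this is FALSE (a lie) because Xander is a knave and Alice is a knave.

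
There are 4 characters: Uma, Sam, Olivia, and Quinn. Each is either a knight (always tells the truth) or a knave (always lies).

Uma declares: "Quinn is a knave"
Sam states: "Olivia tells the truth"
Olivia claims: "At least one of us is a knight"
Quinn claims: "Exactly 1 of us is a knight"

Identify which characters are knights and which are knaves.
Uma is a knight.
Sam is a knight.
Olivia is a knight.
Quinn is a knave.

Verification:
- Uma (knight) says "Quinn is a knave" - this is TRUE because Quinn is a knave.
- Sam (knight) says "Olivia tells the truth" - this is TRUE because Olivia is a knight.
- Olivia (knight) says "At least one of us is a knight" - this is TRUE because Uma, Sam, and Olivia are knights.
- Quinn (knave) says "Exactly 1 of us is a knight" - this is FALSE (a lie) because there are 3 knights.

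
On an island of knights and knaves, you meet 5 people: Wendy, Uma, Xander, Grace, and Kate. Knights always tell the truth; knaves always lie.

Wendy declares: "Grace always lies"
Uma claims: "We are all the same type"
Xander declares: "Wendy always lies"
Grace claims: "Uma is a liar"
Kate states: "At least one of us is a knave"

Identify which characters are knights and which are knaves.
Wendy is a knave.
Uma is a knave.
Xander is a knight.
Grace is a knight.
Kate is a knight.

Verification:
- Wendy (knave) says "Grace always lies" - this is FALSE (a lie) because Grace is a knight.
- Uma (knave) says "We are all the same type" - this is FALSE (a lie) because Xander, Grace, and Kate are knights and Wendy and Uma are knaves.
- Xander (knight) says "Wendy always lies" - this is TRUE because Wendy is a knave.
- Grace (knight) says "Uma is a liar" - this is TRUE because Uma is a knave.
- Kate (knight) says "At least one of us is a knave" - this is TRUE because Wendy and Uma are knaves.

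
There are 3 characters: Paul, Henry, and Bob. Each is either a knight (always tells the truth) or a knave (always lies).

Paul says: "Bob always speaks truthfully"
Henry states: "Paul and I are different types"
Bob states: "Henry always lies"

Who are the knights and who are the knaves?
Paul is a knave.
Henry is a knight.
Bob is a knave.

Verification:
- Paul (knave) says "Bob always speaks truthfully" - this is FALSE (a lie) because Bob is a knave.
- Henry (knight) says "Paul and I are different types" - this is TRUE because Henry is a knight and Paul is a knave.
- Bob (knave) says "Henry always lies" - this is FALSE (a lie) because Henry is a knight.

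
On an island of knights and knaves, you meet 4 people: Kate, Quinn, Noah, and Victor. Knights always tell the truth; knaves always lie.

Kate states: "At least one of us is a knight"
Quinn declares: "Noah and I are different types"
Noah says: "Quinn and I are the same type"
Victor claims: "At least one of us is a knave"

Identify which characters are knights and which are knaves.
Kate is a knight.
Quinn is a knight.
Noah is a knave.
Victor is a knight.

Verification:
- Kate (knight) says "At least one of us is a knight" - this is TRUE because Kate, Quinn, and Victor are knights.
- Quinn (knight) says "Noah and I are different types" - this is TRUE because Quinn is a knight and Noah is a knave.
- Noah (knave) says "Quinn and I are the same type" - this is FALSE (a lie) because Noah is a knave and Quinn is a knight.
- Victor (knight) says "At least one of us is a knave" - this is TRUE because Noah is a knave.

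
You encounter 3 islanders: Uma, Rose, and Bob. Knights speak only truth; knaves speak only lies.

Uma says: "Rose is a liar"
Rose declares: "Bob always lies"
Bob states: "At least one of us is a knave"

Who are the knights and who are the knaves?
Uma is a knight.
Rose is a knave.
Bob is a knight.

Verification:
- Uma (knight) says "Rose is a liar" - this is TRUE because Rose is a knave.
- Rose (knave) says "Bob always lies" - this is FALSE (a lie) because Bob is a knight.
- Bob (knight) says "At least one of us is a knave" - this is TRUE because Rose is a knave.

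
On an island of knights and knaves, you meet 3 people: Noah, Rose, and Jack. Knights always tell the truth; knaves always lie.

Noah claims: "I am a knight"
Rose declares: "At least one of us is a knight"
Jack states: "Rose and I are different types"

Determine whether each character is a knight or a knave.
Noah is a knave.
Rose is a knave.
Jack is a knave.

Verification:
- Noah (knave) says "I am a knight" - this is FALSE (a lie) because Noah is a knave.
- Rose (knave) says "At least one of us is a knight" - this is FALSE (a lie) because no one is a knight.
- Jack (knave) says "Rose and I are different types" - this is FALSE (a lie) because Jack is a knave and Rose is a knave.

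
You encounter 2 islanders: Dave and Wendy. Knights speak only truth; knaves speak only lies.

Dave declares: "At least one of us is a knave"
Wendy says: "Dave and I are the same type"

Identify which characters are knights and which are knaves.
Dave is a knight.
Wendy is a knave.

Verification:
- Dave (knight) says "At least one of us is a knave" - this is TRUE because Wendy is a knave.
- Wendy (knave) says "Dave and I are the same type" - this is FALSE (a lie) because Wendy is a knave and Dave is a knight.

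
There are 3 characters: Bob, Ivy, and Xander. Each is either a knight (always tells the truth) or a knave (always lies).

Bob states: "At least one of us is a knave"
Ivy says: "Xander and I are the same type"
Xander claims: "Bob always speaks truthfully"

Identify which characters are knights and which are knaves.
Bob is a knight.
Ivy is a knave.
Xander is a knight.

Verification:
- Bob (knight) says "At least one of us is a knave" - this is TRUE because Ivy is a knave.
- Ivy (knave) says "Xander and I are the same type" - this is FALSE (a lie) because Ivy is a knave and Xander is a knight.
- Xander (knight) says "Bob always speaks truthfully" - this is TRUE because Bob is a knight.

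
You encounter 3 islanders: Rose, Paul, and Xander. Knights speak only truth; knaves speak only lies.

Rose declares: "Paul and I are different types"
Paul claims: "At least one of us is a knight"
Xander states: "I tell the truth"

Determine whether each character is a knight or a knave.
Rose is a knave.
Paul is a knave.
Xander is a knave.

Verification:
- Rose (knave) says "Paul and I are different types" - this is FALSE (a lie) because Rose is a knave and Paul is a knave.
- Paul (knave) says "At least one of us is a knight" - this is FALSE (a lie) because no one is a knight.
- Xander (knave) says "I tell the truth" - this is FALSE (a lie) because Xander is a knave.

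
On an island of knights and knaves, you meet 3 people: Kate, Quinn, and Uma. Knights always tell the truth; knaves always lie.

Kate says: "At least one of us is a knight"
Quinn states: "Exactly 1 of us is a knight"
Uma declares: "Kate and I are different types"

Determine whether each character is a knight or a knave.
Kate is a knave.
Quinn is a knave.
Uma is a knave.

Verification:
- Kate (knave) says "At least one of us is a knight" - this is FALSE (a lie) because no one is a knight.
- Quinn (knave) says "Exactly 1 of us is a knight" - this is FALSE (a lie) because there are 0 knights.
- Uma (knave) says "Kate and I are different types" - this is FALSE (a lie) because Uma is a knave and Kate is a knave.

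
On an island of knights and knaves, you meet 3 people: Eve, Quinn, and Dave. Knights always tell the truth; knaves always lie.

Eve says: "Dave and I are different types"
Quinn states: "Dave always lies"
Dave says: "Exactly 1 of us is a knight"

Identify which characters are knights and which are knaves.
Eve is a knight.
Quinn is a knight.
Dave is a knave.

Verification:
- Eve (knight) says "Dave and I are different types" - this is TRUE because Eve is a knight and Dave is a knave.
- Quinn (knight) says "Dave always lies" - this is TRUE because Dave is a knave.
- Dave (knave) says "Exactly 1 of us is a knight" - this is FALSE (a lie) because there are 2 knights.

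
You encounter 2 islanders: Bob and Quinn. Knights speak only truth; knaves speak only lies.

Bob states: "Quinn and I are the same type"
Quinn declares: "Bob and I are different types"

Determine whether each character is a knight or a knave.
Bob is a knave.
Quinn is a knight.

Verification:
- Bob (knave) says "Quinn and I are the same type" - this is FALSE (a lie) because Bob is a knave and Quinn is a knight.
- Quinn (knight) says "Bob and I are different types" - this is TRUE because Quinn is a knight and Bob is a knave.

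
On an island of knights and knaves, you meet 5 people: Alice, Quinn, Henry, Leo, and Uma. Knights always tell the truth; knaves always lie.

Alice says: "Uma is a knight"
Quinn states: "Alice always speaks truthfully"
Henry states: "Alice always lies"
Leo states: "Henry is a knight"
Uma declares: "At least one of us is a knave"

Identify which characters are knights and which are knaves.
Alice is a knight.
Quinn is a knight.
Henry is a knave.
Leo is a knave.
Uma is a knight.

Verification:
- Alice (knight) says "Uma is a knight" - this is TRUE because Uma is a knight.
- Quinn (knight) says "Alice always speaks truthfully" - this is TRUE because Alice is a knight.
- Henry (knave) says "Alice always lies" - this is FALSE (a lie) because Alice is a knight.
- Leo (knave) says "Henry is a knight" - this is FALSE (a lie) because Henry is a knave.
- Uma (knight) says "At least one of us is a knave" - this is TRUE because Henry and Leo are knaves.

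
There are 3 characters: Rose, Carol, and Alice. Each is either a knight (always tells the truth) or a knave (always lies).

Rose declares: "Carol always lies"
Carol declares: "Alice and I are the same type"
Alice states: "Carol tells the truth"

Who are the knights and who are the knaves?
Rose is a knave.
Carol is a knight.
Alice is a knight.

Verification:
- Rose (knave) says "Carol always lies" - this is FALSE (a lie) because Carol is a knight.
- Carol (knight) says "Alice and I are the same type" - this is TRUE because Carol is a knight and Alice is a knight.
- Alice (knight) says "Carol tells the truth" - this is TRUE because Carol is a knight.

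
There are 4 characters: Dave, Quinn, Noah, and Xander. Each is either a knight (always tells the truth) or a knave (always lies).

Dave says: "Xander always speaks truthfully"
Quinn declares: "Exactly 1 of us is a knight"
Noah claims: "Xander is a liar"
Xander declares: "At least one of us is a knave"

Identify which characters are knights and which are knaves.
Dave is a knight.
Quinn is a knave.
Noah is a knave.
Xander is a knight.

Verification:
- Dave (knight) says "Xander always speaks truthfully" - this is TRUE because Xander is a knight.
- Quinn (knave) says "Exactly 1 of us is a knight" - this is FALSE (a lie) because there are 2 knights.
- Noah (knave) says "Xander is a liar" - this is FALSE (a lie) because Xander is a knight.
- Xander (knight) says "At least one of us is a knave" - this is TRUE because Quinn and Noah are knaves.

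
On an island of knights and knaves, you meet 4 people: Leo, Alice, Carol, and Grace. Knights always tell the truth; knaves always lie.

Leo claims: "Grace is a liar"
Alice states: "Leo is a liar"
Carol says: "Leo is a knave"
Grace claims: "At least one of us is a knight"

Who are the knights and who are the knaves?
Leo is a knave.
Alice is a knight.
Carol is a knight.
Grace is a knight.

Verification:
- Leo (knave) says "Grace is a liar" - this is FALSE (a lie) because Grace is a knight.
- Alice (knight) says "Leo is a liar" - this is TRUE because Leo is a knave.
- Carol (knight) says "Leo is a knave" - this is TRUE because Leo is a knave.
- Grace (knight) says "At least one of us is a knight" - this is TRUE because Alice, Carol, and Grace are knights.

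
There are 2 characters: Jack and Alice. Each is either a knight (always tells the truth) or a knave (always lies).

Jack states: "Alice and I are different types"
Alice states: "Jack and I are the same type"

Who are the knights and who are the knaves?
Jack is a knight.
Alice is a knave.

Verification:
- Jack (knight) says "Alice and I are different types" - this is TRUE because Jack is a knight and Alice is a knave.
- Alice (knave) says "Jack and I are the same type" - this is FALSE (a lie) because Alice is a knave and Jack is a knight.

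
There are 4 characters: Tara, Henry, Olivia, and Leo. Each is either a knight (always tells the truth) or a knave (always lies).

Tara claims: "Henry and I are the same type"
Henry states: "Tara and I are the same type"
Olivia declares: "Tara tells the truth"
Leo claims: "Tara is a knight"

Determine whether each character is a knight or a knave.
Tara is a knight.
Henry is a knight.
Olivia is a knight.
Leo is a knight.

Verification:
- Tara (knight) says "Henry and I are the same type" - this is TRUE because Tara is a knight and Henry is a knight.
- Henry (knight) says "Tara and I are the same type" - this is TRUE because Henry is a knight and Tara is a knight.
- Olivia (knight) says "Tara tells the truth" - this is TRUE because Tara is a knight.
- Leo (knight) says "Tara is a knight" - this is TRUE because Tara is a knight.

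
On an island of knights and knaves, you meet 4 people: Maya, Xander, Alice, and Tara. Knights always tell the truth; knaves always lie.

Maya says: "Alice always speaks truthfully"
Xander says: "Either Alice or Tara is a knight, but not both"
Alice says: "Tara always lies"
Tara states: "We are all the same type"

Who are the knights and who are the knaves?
Maya is a knight.
Xander is a knight.
Alice is a knight.
Tara is a knave.

Verification:
- Maya (knight) says "Alice always speaks truthfully" - this is TRUE because Alice is a knight.
- Xander (knight) says "Either Alice or Tara is a knight, but not both" - this is TRUE because Alice is a knight and Tara is a knave.
- Alice (knight) says "Tara always lies" - this is TRUE because Tara is a knave.
- Tara (knave) says "We are all the same type" - this is FALSE (a lie) because Maya, Xander, and Alice are knights and Tara is a knave.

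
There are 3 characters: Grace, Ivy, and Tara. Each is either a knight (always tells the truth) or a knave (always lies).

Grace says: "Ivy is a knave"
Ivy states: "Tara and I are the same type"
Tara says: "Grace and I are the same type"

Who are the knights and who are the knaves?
Grace is a knight.
Ivy is a knave.
Tara is a knight.

Verification:
- Grace (knight) says "Ivy is a knave" - this is TRUE because Ivy is a knave.
- Ivy (knave) says "Tara and I are the same type" - this is FALSE (a lie) because Ivy is a knave and Tara is a knight.
- Tara (knight) says "Grace and I are the same type" - this is TRUE because Tara is a knight and Grace is a knight.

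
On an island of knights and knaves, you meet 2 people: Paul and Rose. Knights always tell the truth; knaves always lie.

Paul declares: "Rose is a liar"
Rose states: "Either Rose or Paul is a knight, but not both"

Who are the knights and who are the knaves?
Paul is a knave.
Rose is a knight.

Verification:
- Paul (knave) says "Rose is a liar" - this is FALSE (a lie) because Rose is a knight.
- Rose (knight) says "Either Rose or Paul is a knight, but not both" - this is TRUE because Rose is a knight and Paul is a knave.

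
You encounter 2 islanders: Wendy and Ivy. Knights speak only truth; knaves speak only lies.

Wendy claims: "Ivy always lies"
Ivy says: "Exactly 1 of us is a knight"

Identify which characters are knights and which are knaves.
Wendy is a knave.
Ivy is a knight.

Verification:
- Wendy (knave) says "Ivy always lies" - this is FALSE (a lie) because Ivy is a knight.
- Ivy (knight) says "Exactly 1 of us is a knight" - this is TRUE because there are 1 knights.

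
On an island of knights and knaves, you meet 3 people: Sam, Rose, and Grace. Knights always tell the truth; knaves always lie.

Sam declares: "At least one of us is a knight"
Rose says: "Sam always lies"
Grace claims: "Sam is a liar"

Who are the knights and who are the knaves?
Sam is a knight.
Rose is a knave.
Grace is a knave.

Verification:
- Sam (knight) says "At least one of us is a knight" - this is TRUE because Sam is a knight.
- Rose (knave) says "Sam always lies" - this is FALSE (a lie) because Sam is a knight.
- Grace (knave) says "Sam is a liar" - this is FALSE (a lie) because Sam is a knight.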